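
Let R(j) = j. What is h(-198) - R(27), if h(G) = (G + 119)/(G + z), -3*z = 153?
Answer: -6644/249 ≈ -26.683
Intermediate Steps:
z = -51 (z = -⅓*153 = -51)
h(G) = (119 + G)/(-51 + G) (h(G) = (G + 119)/(G - 51) = (119 + G)/(-51 + G))
h(-198) - R(27) = (119 - 198)/(-51 - 198) - 1*27 = -79/(-249) - 27 = -1/249*(-79) - 27 = 79/249 - 27 = -6644/249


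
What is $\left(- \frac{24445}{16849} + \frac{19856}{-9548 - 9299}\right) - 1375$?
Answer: $- \frac{437430785284}{317553103} \approx -1377.5$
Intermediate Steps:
$\left(- \frac{24445}{16849} + \frac{19856}{-9548 - 9299}\right) - 1375 = \left(\left(-24445\right) \frac{1}{16849} + \frac{19856}{-18847}\right) - 1375 = \left(- \frac{24445}{16849} + 19856 \left(- \frac{1}{18847}\right)\right) - 1375 = \left(- \frac{24445}{16849} - \frac{19856}{18847}\right) - 1375 = - \frac{795268659}{317553103} - 1375 = - \frac{437430785284}{317553103}$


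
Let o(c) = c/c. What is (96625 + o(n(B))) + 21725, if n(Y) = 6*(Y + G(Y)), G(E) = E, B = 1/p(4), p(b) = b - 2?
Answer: 118351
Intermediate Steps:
p(b) = -2 + b
B = 1/2 (B = 1/(-2 + 4) = 1/2 ≈ 0.50000)
n(Y) = 12*Y (n(Y) = 6*(Y + Y) = 6*(2*Y) = 12*Y)
o(c) = 1
(96625 + o(n(B))) + 21725 = (96625 + 1) + 21725 = 96626 + 21725 = 118351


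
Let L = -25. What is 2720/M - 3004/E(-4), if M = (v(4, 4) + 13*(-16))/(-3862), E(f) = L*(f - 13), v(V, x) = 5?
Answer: 4463862188/86275 ≈ 51740.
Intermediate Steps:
E(f) = 325 - 25*f (E(f) = -25*(f - 13) = -25*(-13 + f) = 325 - 25*f)
M = 203/3862 (M = (5 + 13*(-16))/(-3862) = (5 - 208)*(-1/3862) = -203*(-1/3862) = 203/3862 ≈ 0.052563)
2720/M - 3004/E(-4) = 2720/(203/3862) - 3004/(325 - 25*(-4)) = 2720*(3862/203) - 3004/(325 + 100) = 10504640/203 - 3004/425 = 4463862188/86275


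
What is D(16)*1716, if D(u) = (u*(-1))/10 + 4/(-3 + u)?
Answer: -11088/5 ≈ -2217.6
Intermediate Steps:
D(u) = 4/(-3 + u) - u/10 (D(u) = -u*(⅒) + 4/(-3 + u) = -u/10 + 4/(-3 + u) = 4/(-3 + u) - u/10)
D(16)*1716 = ((40 - 1*16² + 3*16)/(10*(-3 + 16)))*1716 = ((⅒)*(40 - 1*256 + 48)/13)*1716 = ((⅒)*(1/13)*(40 - 256 + 48))*1716 = ((⅒)*(1/13)*(-168))*1716 = -84/65*1716 = -11088/5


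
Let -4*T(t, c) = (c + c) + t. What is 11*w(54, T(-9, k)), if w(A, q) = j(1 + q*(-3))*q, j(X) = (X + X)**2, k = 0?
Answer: 52371/16 ≈ 3273.2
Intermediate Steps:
j(X) = 4*X**2 (j(X) = (2*X)**2 = 4*X**2)
T(t, c) = -c/2 - t/4 (T(t, c) = -((c + c) + t)/4 = -(2*c + t)/4 = -(t + 2*c)/4 = -c/2 - t/4)
w(A, q) = 4*q*(1 - 3*q)**2 (w(A, q) = (4*(1 + q*(-3))**2)*q = (4*(1 - 3*q)**2)*q = 4*q*(1 - 3*q)**2)
11*w(54, T(-9, k)) = 11*(4*(-1/2*0 - 1/4*(-9))*(-1 + 3*(-1/2*0 - 1/4*(-9)))**2) = 11*(4*(0 + 9/4)*(-1 + 3*(0 + 9/4))**2) = 11*(4*(9/4)*(-1 + 3*(9/4))**2) = 11*(4*(9/4)*(-1 + 27/4)**2) = 11*(4*(9/4)*(23/4)**2) = 11*(4*(9/4)*(529/16)) = 11*(4761/16) = 52371/16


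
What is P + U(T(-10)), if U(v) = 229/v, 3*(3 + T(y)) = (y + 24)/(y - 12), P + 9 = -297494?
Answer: -31542875/106 ≈ -2.9757e+5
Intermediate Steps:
P = -297503 (P = -9 - 297494 = -297503)
T(y) = -3 + (24 + y)/(3*(-12 + y)) (T(y) = -3 + ((y + 24)/(y - 12))/3 = -3 + ((24 + y)/(-12 + y))/3 = -3 + (24 + y)/(3*(-12 + y)))
P + U(T(-10)) = -297503 + 229/((4*(33 - 2*(-10))/(3*(-12 - 10)))) = -297503 + 229/(((4/3)*(33 + 20)/(-22))) = -297503 + 229/(((4/3)*(-1/22)*53)) = -297503 + 229/(-106/33) = -297503 + 229*(-33/106) = -297503 - 7557/106 = -31542875/106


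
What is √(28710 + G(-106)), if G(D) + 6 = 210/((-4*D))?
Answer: √322523709/106 ≈ 169.42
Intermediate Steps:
G(D) = -6 - 105/(2*D) (G(D) = -6 + 210/((-4*D)) = -6 + 210*(-1/(4*D)) = -6 - 105/(2*D))
√(28710 + G(-106)) = √(28710 + (-6 - 105/2/(-106))) = √(28710 + (-6 - 105/2*(-1/106))) = √(28710 + (-6 + 105/212)) = √(28710 - 1167/212) = √(6085353/212) = √322523709/106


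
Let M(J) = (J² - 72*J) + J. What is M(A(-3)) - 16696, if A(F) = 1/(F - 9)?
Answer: -2403371/144 ≈ -16690.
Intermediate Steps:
A(F) = 1/(-9 + F)
M(J) = J² - 71*J
M(A(-3)) - 16696 = (-71 + 1/(-9 - 3))/(-9 - 3) - 16696 = (-71 + 1/(-12))/(-12) - 16696 = -(-71 - 1/12)/12 - 16696 = -1/12*(-853/12) - 16696 = 853/144 - 16696 = -2403371/144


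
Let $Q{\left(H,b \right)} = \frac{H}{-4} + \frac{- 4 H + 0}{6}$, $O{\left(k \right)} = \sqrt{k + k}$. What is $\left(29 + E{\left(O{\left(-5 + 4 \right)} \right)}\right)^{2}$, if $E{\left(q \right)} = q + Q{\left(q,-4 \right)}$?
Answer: $\frac{\left(348 + i \sqrt{2}\right)^{2}}{144} \approx 840.99 + 6.8354 i$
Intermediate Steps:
$O{\left(k \right)} = \sqrt{2} \sqrt{k}$ ($O{\left(k \right)} = \sqrt{2 k} = \sqrt{2} \sqrt{k}$)
$Q{\left(H,b \right)} = - \frac{11 H}{12}$ ($Q{\left(H,b \right)} = H \left(- \frac{1}{4}\right) + - 4 H \frac{1}{6} = - \frac{H}{4} - \frac{2 H}{3} = - \frac{11 H}{12}$)
$E{\left(q \right)} = \frac{q}{12}$ ($E{\left(q \right)} = q - \frac{11 q}{12} = \frac{q}{12}$)
$\left(29 + E{\left(O{\left(-5 + 4 \right)} \right)}\right)^{2} = \left(29 + \frac{\sqrt{2} \sqrt{-5 + 4}}{12}\right)^{2} = \left(29 + \frac{\sqrt{2} \sqrt{-1}}{12}\right)^{2} = \left(29 + \frac{\sqrt{2} i}{12}\right)^{2} = \left(29 + \frac{i \sqrt{2}}{12}\right)^{2}$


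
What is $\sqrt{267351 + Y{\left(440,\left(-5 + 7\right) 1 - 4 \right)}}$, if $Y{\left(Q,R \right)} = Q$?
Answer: $\sqrt{267791} \approx 517.49$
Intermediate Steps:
$\sqrt{267351 + Y{\left(440,\left(-5 + 7\right) 1 - 4 \right)}} = \sqrt{267351 + 440} = \sqrt{267791}$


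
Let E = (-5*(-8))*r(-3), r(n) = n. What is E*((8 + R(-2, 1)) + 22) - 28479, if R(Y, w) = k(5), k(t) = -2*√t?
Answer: -32079 + 240*√5 ≈ -31542.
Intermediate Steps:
R(Y, w) = -2*√5
E = -120 (E = -5*(-8)*(-3) = 40*(-3) = -120)
E*((8 + R(-2, 1)) + 22) - 28479 = -120*((8 - 2*√5) + 22) - 28479 = -120*(30 - 2*√5) - 28479 = (-3600 + 240*√5) - 28479 = -32079 + 240*√5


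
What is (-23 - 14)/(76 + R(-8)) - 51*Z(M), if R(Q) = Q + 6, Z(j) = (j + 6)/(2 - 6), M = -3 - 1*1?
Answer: 25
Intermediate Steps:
M = -4 (M = -3 - 1 = -4)
Z(j) = -3/2 - j/4 (Z(j) = (6 + j)/(-4) = (6 + j)*(-¼) = -3/2 - j/4)
R(Q) = 6 + Q
(-23 - 14)/(76 + R(-8)) - 51*Z(M) = (-23 - 14)/(76 + (6 - 8)) - 51*(-3/2 - ¼*(-4)) = -37/(76 - 2) - 51*(-3/2 + 1) = -37/74 - 51*(-½) = -37*1/74 + 51/2 = -½ + 51/2 = 25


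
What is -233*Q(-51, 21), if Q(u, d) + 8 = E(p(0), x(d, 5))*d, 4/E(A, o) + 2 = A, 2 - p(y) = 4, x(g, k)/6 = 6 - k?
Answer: 6757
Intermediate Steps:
x(g, k) = 36 - 6*k (x(g, k) = 6*(6 - k) = 36 - 6*k)
p(y) = -2 (p(y) = 2 - 1*4 = 2 - 4 = -2)
E(A, o) = 4/(-2 + A)
Q(u, d) = -8 - d (Q(u, d) = -8 + (4/(-2 - 2))*d = -8 + (4/(-4))*d = -8 + (4*(-¼))*d = -8 - d)
-233*Q(-51, 21) = -233*(-8 - 1*21) = -233*(-8 - 21) = -233*(-29) = 6757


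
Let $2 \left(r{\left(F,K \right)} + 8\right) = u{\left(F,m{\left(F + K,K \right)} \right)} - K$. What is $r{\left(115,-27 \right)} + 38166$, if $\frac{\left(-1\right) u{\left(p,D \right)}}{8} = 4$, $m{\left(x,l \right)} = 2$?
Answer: $\frac{76311}{2} \approx 38156.0$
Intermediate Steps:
$u{\left(p,D \right)} = -32$ ($u{\left(p,D \right)} = \left(-8\right) 4 = -32$)
$r{\left(F,K \right)} = -24 - \frac{K}{2}$ ($r{\left(F,K \right)} = -8 + \frac{-32 - K}{2} = -8 - \left(16 + \frac{K}{2}\right) = -24 - \frac{K}{2}$)
$r{\left(115,-27 \right)} + 38166 = \left(-24 - - \frac{27}{2}\right) + 38166 = \left(-24 + \frac{27}{2}\right) + 38166 = - \frac{21}{2} + 38166 = \frac{76311}{2}$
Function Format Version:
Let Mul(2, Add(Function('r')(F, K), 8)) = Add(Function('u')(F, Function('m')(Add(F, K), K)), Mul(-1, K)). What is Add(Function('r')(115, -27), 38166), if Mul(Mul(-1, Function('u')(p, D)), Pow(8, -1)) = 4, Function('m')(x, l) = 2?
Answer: Rational(76311, 2) ≈ 38156.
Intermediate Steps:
Function('u')(p, D) = -32 (Function('u')(p, D) = Mul(-8, 4) = -32)
Function('r')(F, K) = Add(-24, Mul(Rational(-1, 2), K)) (Function('r')(F, K) = Add(-8, Mul(Rational(1, 2), Add(-32, Mul(-1, K)))) = Add(-8, Add(-16, Mul(Rational(-1, 2), K))) = Add(-24, Mul(Rational(-1, 2), K)))
Add(Function('r')(115, -27), 38166) = Add(Add(-24, Mul(Rational(-1, 2), -27)), 38166) = Add(Add(-24, Rational(27, 2)), 38166) = Add(Rational(-21, 2), 38166) = Rational(76311, 2)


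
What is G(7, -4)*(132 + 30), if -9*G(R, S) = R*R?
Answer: -882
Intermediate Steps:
G(R, S) = -R²/9 (G(R, S) = -R*R/9 = -R²/9)
G(7, -4)*(132 + 30) = (-⅑*7²)*(132 + 30) = -⅑*49*162 = -49/9*162 = -882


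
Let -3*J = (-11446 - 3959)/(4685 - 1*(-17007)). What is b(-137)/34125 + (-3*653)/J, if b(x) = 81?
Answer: -7436557767/898625 ≈ -8275.5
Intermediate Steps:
J = 5135/21692 (J = -(-11446 - 3959)/(3*(4685 - 1*(-17007))) = -(-5135)/(4685 + 17007) = -(-5135)/21692 = -⅓*(-15405/21692) = 5135/21692 ≈ 0.23672)
b(-137)/34125 + (-3*653)/J = 81/34125 + (-3*653)/(5135/21692) = 81*(1/34125) - 1959*21692/5135 = 27/11375 - 42494628/5135 = -7436557767/898625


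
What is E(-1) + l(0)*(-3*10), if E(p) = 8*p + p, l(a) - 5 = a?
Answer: -159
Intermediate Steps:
l(a) = 5 + a
E(p) = 9*p
E(-1) + l(0)*(-3*10) = 9*(-1) + (5 + 0)*(-3*10) = -9 + 5*(-30) = -9 - 150 = -159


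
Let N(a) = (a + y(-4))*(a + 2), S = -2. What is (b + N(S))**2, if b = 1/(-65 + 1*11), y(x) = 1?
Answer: 1/2916 ≈ 0.00034294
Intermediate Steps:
b = -1/54 (b = 1/(-65 + 11) = 1/(-54) = -1/54 ≈ -0.018519)
N(a) = (1 + a)*(2 + a) (N(a) = (a + 1)*(a + 2) = (1 + a)*(2 + a))
(b + N(S))**2 = (-1/54 + (2 + (-2)**2 + 3*(-2)))**2 = (-1/54 + (2 + 4 - 6))**2 = (-1/54 + 0)**2 = (-1/54)**2 = 1/2916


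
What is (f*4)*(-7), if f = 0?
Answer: 0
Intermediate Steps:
(f*4)*(-7) = (0*4)*(-7) = 0*(-7) = 0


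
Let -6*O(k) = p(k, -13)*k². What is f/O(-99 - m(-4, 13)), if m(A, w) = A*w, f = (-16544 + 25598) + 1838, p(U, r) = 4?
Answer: -16338/2209 ≈ -7.3961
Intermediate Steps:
f = 10892 (f = 9054 + 1838 = 10892)
O(k) = -2*k²/3
f/O(-99 - m(-4, 13)) = 10892/((-2*(-99 - (-4)*13)²/3)) = 10892/((-2*(-99 - 1*(-52))²/3)) = 10892/((-2*(-99 + 52)²/3)) = 10892/((-⅔*(-47)²)) = 10892/((-⅔*2209)) = 10892/(-4418/3) = 10892*(-3/4418) = -16338/2209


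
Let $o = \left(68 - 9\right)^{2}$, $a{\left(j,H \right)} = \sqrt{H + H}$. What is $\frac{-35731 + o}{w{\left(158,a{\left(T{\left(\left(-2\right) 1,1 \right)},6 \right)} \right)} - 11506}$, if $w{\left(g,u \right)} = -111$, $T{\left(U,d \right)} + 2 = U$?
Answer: $\frac{32250}{11617} \approx 2.7761$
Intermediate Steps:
$T{\left(U,d \right)} = -2 + U$
$a{\left(j,H \right)} = \sqrt{2} \sqrt{H}$ ($a{\left(j,H \right)} = \sqrt{2 H} = \sqrt{2} \sqrt{H}$)
$o = 3481$ ($o = 59^{2} = 3481$)
$\frac{-35731 + o}{w{\left(158,a{\left(T{\left(\left(-2\right) 1,1 \right)},6 \right)} \right)} - 11506} = \frac{-35731 + 3481}{-111 - 11506} = - \frac{32250}{-11617} = \left(-32250\right) \left(- \frac{1}{11617}\right) = \frac{32250}{11617}$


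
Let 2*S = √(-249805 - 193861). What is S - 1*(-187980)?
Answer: 187980 + I*√443666/2 ≈ 1.8798e+5 + 333.04*I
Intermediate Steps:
S = I*√443666/2 (S = √(-249805 - 193861)/2 = √(-443666)/2 = (I*√443666)/2 = I*√443666/2 ≈ 333.04*I)
S - 1*(-187980) = I*√443666/2 - 1*(-187980) = I*√443666/2 + 187980 = 187980 + I*√443666/2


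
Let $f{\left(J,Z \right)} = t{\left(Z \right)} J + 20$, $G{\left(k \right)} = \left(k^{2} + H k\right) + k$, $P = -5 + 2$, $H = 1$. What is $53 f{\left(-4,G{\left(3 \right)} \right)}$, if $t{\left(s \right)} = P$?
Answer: $1696$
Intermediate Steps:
$P = -3$
$t{\left(s \right)} = -3$
$G{\left(k \right)} = k^{2} + 2 k$ ($G{\left(k \right)} = \left(k^{2} + 1 k\right) + k = \left(k^{2} + k\right) + k = \left(k + k^{2}\right) + k = k^{2} + 2 k$)
$f{\left(J,Z \right)} = 20 - 3 J$ ($f{\left(J,Z \right)} = - 3 J + 20 = 20 - 3 J$)
$53 f{\left(-4,G{\left(3 \right)} \right)} = 53 \left(20 - -12\right) = 53 \left(20 + 12\right) = 53 \cdot 32 = 1696$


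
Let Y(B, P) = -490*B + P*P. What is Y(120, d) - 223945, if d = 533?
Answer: 1344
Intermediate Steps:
Y(B, P) = P**2 - 490*B (Y(B, P) = -490*B + P**2 = P**2 - 490*B)
Y(120, d) - 223945 = (533**2 - 490*120) - 223945 = (284089 - 58800) - 223945 = 225289 - 223945 = 1344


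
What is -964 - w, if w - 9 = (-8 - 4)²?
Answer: -1117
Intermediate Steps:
w = 153 (w = 9 + (-8 - 4)² = 9 + (-12)² = 9 + 144 = 153)
-964 - w = -964 - 1*153 = -964 - 153 = -1117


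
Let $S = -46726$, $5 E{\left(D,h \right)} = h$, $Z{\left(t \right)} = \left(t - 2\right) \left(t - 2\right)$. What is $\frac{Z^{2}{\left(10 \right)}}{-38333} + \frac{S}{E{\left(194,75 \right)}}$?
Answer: $- \frac{1791209198}{574995} \approx -3115.2$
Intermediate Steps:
$Z{\left(t \right)} = \left(-2 + t\right)^{2}$ ($Z{\left(t \right)} = \left(-2 + t\right) \left(-2 + t\right) = \left(-2 + t\right)^{2}$)
$E{\left(D,h \right)} = \frac{h}{5}$
$\frac{Z^{2}{\left(10 \right)}}{-38333} + \frac{S}{E{\left(194,75 \right)}} = \frac{\left(\left(-2 + 10\right)^{2}\right)^{2}}{-38333} - \frac{46726}{\frac{1}{5} \cdot 75} = \left(8^{2}\right)^{2} \left(- \frac{1}{38333}\right) - \frac{46726}{15} = 64^{2} \left(- \frac{1}{38333}\right) - \frac{46726}{15} = 4096 \left(- \frac{1}{38333}\right) - \frac{46726}{15} = - \frac{4096}{38333} - \frac{46726}{15} = - \frac{1791209198}{574995}$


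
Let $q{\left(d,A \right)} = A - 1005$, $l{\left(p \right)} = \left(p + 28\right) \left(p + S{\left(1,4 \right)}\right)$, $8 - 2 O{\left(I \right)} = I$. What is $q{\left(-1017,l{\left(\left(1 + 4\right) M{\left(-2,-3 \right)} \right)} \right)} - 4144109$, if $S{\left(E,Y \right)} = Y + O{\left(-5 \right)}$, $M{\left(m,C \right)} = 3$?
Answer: $- \frac{8288035}{2} \approx -4.144 \cdot 10^{6}$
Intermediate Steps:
$O{\left(I \right)} = 4 - \frac{I}{2}$
$S{\left(E,Y \right)} = \frac{13}{2} + Y$ ($S{\left(E,Y \right)} = Y + \left(4 - - \frac{5}{2}\right) = Y + \left(4 + \frac{5}{2}\right) = Y + \frac{13}{2} = \frac{13}{2} + Y$)
$l{\left(p \right)} = \left(28 + p\right) \left(\frac{21}{2} + p\right)$ ($l{\left(p \right)} = \left(p + 28\right) \left(p + \left(\frac{13}{2} + 4\right)\right) = \left(28 + p\right) \left(p + \frac{21}{2}\right) = \left(28 + p\right) \left(\frac{21}{2} + p\right)$)
$q{\left(d,A \right)} = -1005 + A$
$q{\left(-1017,l{\left(\left(1 + 4\right) M{\left(-2,-3 \right)} \right)} \right)} - 4144109 = \left(-1005 + \left(294 + \left(\left(1 + 4\right) 3\right)^{2} + \frac{77 \left(1 + 4\right) 3}{2}\right)\right) - 4144109 = \left(-1005 + \left(294 + \left(5 \cdot 3\right)^{2} + \frac{77 \cdot 5 \cdot 3}{2}\right)\right) - 4144109 = \left(-1005 + \left(294 + 15^{2} + \frac{77}{2} \cdot 15\right)\right) - 4144109 = \left(-1005 + \left(294 + 225 + \frac{1155}{2}\right)\right) - 4144109 = \left(-1005 + \frac{2193}{2}\right) - 4144109 = \frac{183}{2} - 4144109 = - \frac{8288035}{2}$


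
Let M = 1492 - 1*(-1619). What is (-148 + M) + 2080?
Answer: 5043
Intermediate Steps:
M = 3111 (M = 1492 + 1619 = 3111)
(-148 + M) + 2080 = (-148 + 3111) + 2080 = 2963 + 2080 = 5043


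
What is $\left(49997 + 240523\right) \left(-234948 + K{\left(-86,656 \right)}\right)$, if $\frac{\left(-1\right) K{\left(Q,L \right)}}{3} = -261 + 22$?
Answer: $-68048790120$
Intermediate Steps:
$K{\left(Q,L \right)} = 717$ ($K{\left(Q,L \right)} = - 3 \left(-261 + 22\right) = \left(-3\right) \left(-239\right) = 717$)
$\left(49997 + 240523\right) \left(-234948 + K{\left(-86,656 \right)}\right) = \left(49997 + 240523\right) \left(-234948 + 717\right) = 290520 \left(-234231\right) = -68048790120$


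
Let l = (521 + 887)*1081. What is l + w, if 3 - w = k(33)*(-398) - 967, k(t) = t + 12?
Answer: 1540928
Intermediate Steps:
k(t) = 12 + t
l = 1522048 (l = 1408*1081 = 1522048)
w = 18880 (w = 3 - ((12 + 33)*(-398) - 967) = 3 - (45*(-398) - 967) = 3 - (-17910 - 967) = 3 - 1*(-18877) = 3 + 18877 = 18880)
l + w = 1522048 + 18880 = 1540928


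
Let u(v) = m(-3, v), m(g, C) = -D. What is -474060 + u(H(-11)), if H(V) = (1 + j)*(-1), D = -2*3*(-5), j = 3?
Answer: -474090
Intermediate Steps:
D = 30 (D = -6*(-5) = 30)
H(V) = -4 (H(V) = (1 + 3)*(-1) = 4*(-1) = -4)
m(g, C) = -30 (m(g, C) = -1*30 = -30)
u(v) = -30
-474060 + u(H(-11)) = -474060 - 30 = -474090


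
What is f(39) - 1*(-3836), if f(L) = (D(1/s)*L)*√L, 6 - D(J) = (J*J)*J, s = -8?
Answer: 3836 + 119847*√39/512 ≈ 5297.8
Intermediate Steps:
D(J) = 6 - J³ (D(J) = 6 - J*J*J = 6 - J²*J = 6 - J³)
f(L) = 3073*L^(3/2)/512 (f(L) = ((6 - (1/(-8))³)*L)*√L = ((6 - (-⅛)³)*L)*√L = ((6 - 1*(-1/512))*L)*√L = ((6 + 1/512)*L)*√L = (3073*L/512)*√L = 3073*L^(3/2)/512)
f(39) - 1*(-3836) = 3073*39^(3/2)/512 - 1*(-3836) = 3073*(39*√39)/512 + 3836 = 119847*√39/512 + 3836 = 3836 + 119847*√39/512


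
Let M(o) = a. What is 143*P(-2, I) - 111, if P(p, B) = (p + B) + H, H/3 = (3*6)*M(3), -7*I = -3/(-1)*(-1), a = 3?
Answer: 159812/7 ≈ 22830.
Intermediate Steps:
M(o) = 3
I = 3/7 (I = -(-3/(-1))*(-1)/7 = -(-3*(-1))*(-1)/7 = -3*(-1)/7 = -⅐*(-3) = 3/7 ≈ 0.42857)
H = 162 (H = 3*((3*6)*3) = 3*(18*3) = 3*54 = 162)
P(p, B) = 162 + B + p (P(p, B) = (p + B) + 162 = (B + p) + 162 = 162 + B + p)
143*P(-2, I) - 111 = 143*(162 + 3/7 - 2) - 111 = 143*(1123/7) - 111 = 160589/7 - 111 = 159812/7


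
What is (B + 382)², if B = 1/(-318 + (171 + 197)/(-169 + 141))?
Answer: 784055349961/5373124 ≈ 1.4592e+5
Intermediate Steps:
B = -7/2318 (B = 1/(-318 + 368/(-28)) = 1/(-318 + 368*(-1/28)) = 1/(-318 - 92/7) = 1/(-2318/7) = -7/2318 ≈ -0.0030198)
(B + 382)² = (-7/2318 + 382)² = (885469/2318)² = 784055349961/5373124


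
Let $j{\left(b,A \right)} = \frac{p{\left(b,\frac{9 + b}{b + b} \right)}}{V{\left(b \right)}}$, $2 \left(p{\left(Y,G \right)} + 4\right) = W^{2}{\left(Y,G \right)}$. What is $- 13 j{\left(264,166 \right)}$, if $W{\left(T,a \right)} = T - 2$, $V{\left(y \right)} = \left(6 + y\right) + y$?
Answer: $- \frac{223067}{267} \approx -835.46$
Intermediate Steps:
$V{\left(y \right)} = 6 + 2 y$
$W{\left(T,a \right)} = -2 + T$
$p{\left(Y,G \right)} = -4 + \frac{\left(-2 + Y\right)^{2}}{2}$
$j{\left(b,A \right)} = \frac{-4 + \frac{\left(-2 + b\right)^{2}}{2}}{6 + 2 b}$
$- 13 j{\left(264,166 \right)} = - 13 \frac{-8 + \left(-2 + 264\right)^{2}}{4 \left(3 + 264\right)} = - 13 \frac{-8 + 262^{2}}{4 \cdot 267} = - 13 \cdot \frac{1}{4} \cdot \frac{1}{267} \left(-8 + 68644\right) = - 13 \cdot \frac{1}{4} \cdot \frac{1}{267} \cdot 68636 = \left(-13\right) \frac{17159}{267} = - \frac{223067}{267}$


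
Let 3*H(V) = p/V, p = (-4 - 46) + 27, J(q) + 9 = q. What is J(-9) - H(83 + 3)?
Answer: -4621/258 ≈ -17.911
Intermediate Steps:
J(q) = -9 + q
p = -23 (p = -50 + 27 = -23)
H(V) = -23/(3*V) (H(V) = (-23/V)/3 = -23/(3*V))
J(-9) - H(83 + 3) = (-9 - 9) - (-23)/(3*(83 + 3)) = -18 - (-23)/(3*86) = -18 - 1*(-23/258) = -18 + 23/258 = -4621/258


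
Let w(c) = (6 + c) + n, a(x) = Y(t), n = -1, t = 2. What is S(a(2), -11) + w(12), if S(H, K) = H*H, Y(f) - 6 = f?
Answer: 81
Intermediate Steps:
Y(f) = 6 + f
a(x) = 8 (a(x) = 6 + 2 = 8)
S(H, K) = H²
w(c) = 5 + c (w(c) = (6 + c) - 1 = 5 + c)
S(a(2), -11) + w(12) = 8² + (5 + 12) = 64 + 17 = 81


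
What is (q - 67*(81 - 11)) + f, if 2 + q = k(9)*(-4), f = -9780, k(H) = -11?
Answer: -14428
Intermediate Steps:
q = 42 (q = -2 - 11*(-4) = -2 + 44 = 42)
(q - 67*(81 - 11)) + f = (42 - 67*(81 - 11)) - 9780 = (42 - 67*70) - 9780 = (42 - 4690) - 9780 = -4648 - 9780 = -14428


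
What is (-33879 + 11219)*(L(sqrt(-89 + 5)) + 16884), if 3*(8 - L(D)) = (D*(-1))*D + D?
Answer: -382138240 + 45320*I*sqrt(21)/3 ≈ -3.8214e+8 + 69228.0*I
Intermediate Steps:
L(D) = 8 - D/3 + D**2/3 (L(D) = 8 - ((D*(-1))*D + D)/3 = 8 - ((-D)*D + D)/3 = 8 - (-D**2 + D)/3 = 8 - (D - D**2)/3 = 8 + (-D/3 + D**2/3) = 8 - D/3 + D**2/3)
(-33879 + 11219)*(L(sqrt(-89 + 5)) + 16884) = (-33879 + 11219)*((8 - sqrt(-89 + 5)/3 + (sqrt(-89 + 5))**2/3) + 16884) = -22660*((8 - 2*I*sqrt(21)/3 + (sqrt(-84))**2/3) + 16884) = -22660*((8 - 2*I*sqrt(21)/3 + (2*I*sqrt(21))**2/3) + 16884) = -22660*((8 - 2*I*sqrt(21)/3 + (1/3)*(-84)) + 16884) = -22660*((8 - 2*I*sqrt(21)/3 - 28) + 16884) = -22660*((-20 - 2*I*sqrt(21)/3) + 16884) = -22660*(16864 - 2*I*sqrt(21)/3) = -382138240 + 45320*I*sqrt(21)/3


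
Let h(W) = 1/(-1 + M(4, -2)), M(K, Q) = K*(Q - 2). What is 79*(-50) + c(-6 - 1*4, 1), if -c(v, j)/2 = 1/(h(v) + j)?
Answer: -31617/8 ≈ -3952.1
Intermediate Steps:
M(K, Q) = K*(-2 + Q)
h(W) = -1/17 (h(W) = 1/(-1 + 4*(-2 - 2)) = 1/(-1 + 4*(-4)) = 1/(-1 - 16) = 1/(-17) = -1/17)
c(v, j) = -2/(-1/17 + j)
79*(-50) + c(-6 - 1*4, 1) = 79*(-50) - 34/(-1 + 17*1) = -3950 - 34/(-1 + 17) = -3950 - 34/16 = -3950 - 34*1/16 = -3950 - 17/8 = -31617/8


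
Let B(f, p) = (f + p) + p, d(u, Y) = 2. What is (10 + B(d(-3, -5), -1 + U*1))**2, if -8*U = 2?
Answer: 361/4 ≈ 90.250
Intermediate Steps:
U = -1/4 (U = -1/8*2 = -1/4 ≈ -0.25000)
B(f, p) = f + 2*p
(10 + B(d(-3, -5), -1 + U*1))**2 = (10 + (2 + 2*(-1 - 1/4*1)))**2 = (10 + (2 + 2*(-1 - 1/4)))**2 = (10 + (2 + 2*(-5/4)))**2 = (10 + (2 - 5/2))**2 = (10 - 1/2)**2 = (19/2)**2 = 361/4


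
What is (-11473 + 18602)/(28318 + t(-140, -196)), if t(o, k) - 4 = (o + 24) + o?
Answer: 7129/28066 ≈ 0.25401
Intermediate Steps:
t(o, k) = 28 + 2*o (t(o, k) = 4 + ((o + 24) + o) = 4 + ((24 + o) + o) = 4 + (24 + 2*o) = 28 + 2*o)
(-11473 + 18602)/(28318 + t(-140, -196)) = (-11473 + 18602)/(28318 + (28 + 2*(-140))) = 7129/(28318 + (28 - 280)) = 7129/(28318 - 252) = 7129/28066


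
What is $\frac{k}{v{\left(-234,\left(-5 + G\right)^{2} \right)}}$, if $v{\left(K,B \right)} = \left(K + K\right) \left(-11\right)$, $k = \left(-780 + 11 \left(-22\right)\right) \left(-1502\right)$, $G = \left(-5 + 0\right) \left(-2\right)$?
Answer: $\frac{383761}{1287} \approx 298.18$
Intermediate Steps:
$G = 10$ ($G = \left(-5\right) \left(-2\right) = 10$)
$k = 1535044$ ($k = \left(-780 - 242\right) \left(-1502\right) = \left(-1022\right) \left(-1502\right) = 1535044$)
$v{\left(K,B \right)} = - 22 K$ ($v{\left(K,B \right)} = 2 K \left(-11\right) = - 22 K$)
$\frac{k}{v{\left(-234,\left(-5 + G\right)^{2} \right)}} = \frac{1535044}{\left(-22\right) \left(-234\right)} = \frac{1535044}{5148} = 1535044 \cdot \frac{1}{5148} = \frac{383761}{1287}$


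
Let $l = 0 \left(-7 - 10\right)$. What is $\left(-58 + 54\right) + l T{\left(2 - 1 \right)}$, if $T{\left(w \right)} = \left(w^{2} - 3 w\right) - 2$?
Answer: $-4$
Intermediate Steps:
$T{\left(w \right)} = -2 + w^{2} - 3 w$
$l = 0$ ($l = 0 \left(-17\right) = 0$)
$\left(-58 + 54\right) + l T{\left(2 - 1 \right)} = \left(-58 + 54\right) + 0 \left(-2 + \left(2 - 1\right)^{2} - 3 \left(2 - 1\right)\right) = -4 + 0 \left(-2 + 1^{2} - 3\right) = -4 + 0 \left(-2 + 1 - 3\right) = -4 + 0 \left(-4\right) = -4 + 0 = -4$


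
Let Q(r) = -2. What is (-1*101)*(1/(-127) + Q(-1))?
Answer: 25755/127 ≈ 202.80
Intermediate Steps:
(-1*101)*(1/(-127) + Q(-1)) = (-1*101)*(1/(-127) - 2) = -101*(-1/127 - 2) = -101*(-255/127) = 25755/127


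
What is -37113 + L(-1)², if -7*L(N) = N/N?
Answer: -1818536/49 ≈ -37113.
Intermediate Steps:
L(N) = -⅐ (L(N) = -N/(7*N) = -⅐*1 = -⅐)
-37113 + L(-1)² = -37113 + (-⅐)² = -37113 + 1/49 = -1818536/49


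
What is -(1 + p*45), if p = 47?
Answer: -2116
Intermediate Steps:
-(1 + p*45) = -(1 + 47*45) = -(1 + 2115) = -1*2116 = -2116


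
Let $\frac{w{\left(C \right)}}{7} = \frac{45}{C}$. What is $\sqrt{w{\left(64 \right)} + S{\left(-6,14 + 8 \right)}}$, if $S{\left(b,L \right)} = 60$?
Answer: $\frac{\sqrt{4155}}{8} \approx 8.0574$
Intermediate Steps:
$w{\left(C \right)} = \frac{315}{C}$ ($w{\left(C \right)} = 7 \frac{45}{C} = \frac{315}{C}$)
$\sqrt{w{\left(64 \right)} + S{\left(-6,14 + 8 \right)}} = \sqrt{\frac{315}{64} + 60} = \sqrt{\frac{4155}{64}} = \frac{\sqrt{4155}}{8}$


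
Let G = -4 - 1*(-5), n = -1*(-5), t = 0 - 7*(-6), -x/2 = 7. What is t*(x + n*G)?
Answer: -378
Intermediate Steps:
x = -14 (x = -2*7 = -14)
t = 42 (t = 0 + 42 = 42)
n = 5
G = 1 (G = -4 + 5 = 1)
t*(x + n*G) = 42*(-14 + 5*1) = 42*(-14 + 5) = 42*(-9) = -378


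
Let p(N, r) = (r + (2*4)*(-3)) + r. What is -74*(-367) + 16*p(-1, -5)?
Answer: 26614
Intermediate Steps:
p(N, r) = -24 + 2*r (p(N, r) = (r + 8*(-3)) + r = (r - 24) + r = (-24 + r) + r = -24 + 2*r)
-74*(-367) + 16*p(-1, -5) = -74*(-367) + 16*(-24 + 2*(-5)) = 27158 + 16*(-24 - 10) = 27158 + 16*(-34) = 27158 - 544 = 26614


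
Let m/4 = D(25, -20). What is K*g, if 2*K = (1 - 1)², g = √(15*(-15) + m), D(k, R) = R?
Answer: 0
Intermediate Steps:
m = -80 (m = 4*(-20) = -80)
g = I*√305 (g = √(15*(-15) - 80) = √(-225 - 80) = √(-305) = I*√305 ≈ 17.464*I)
K = 0 (K = (1 - 1)²/2 = (½)*0² = (½)*0 = 0)
K*g = 0*(I*√305) = 0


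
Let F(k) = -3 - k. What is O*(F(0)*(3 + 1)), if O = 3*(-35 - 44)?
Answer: 2844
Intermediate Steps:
O = -237 (O = 3*(-79) = -237)
O*(F(0)*(3 + 1)) = -237*(-3 - 1*0)*(3 + 1) = -237*(-3 + 0)*4 = -(-711)*4 = -237*(-12) = 2844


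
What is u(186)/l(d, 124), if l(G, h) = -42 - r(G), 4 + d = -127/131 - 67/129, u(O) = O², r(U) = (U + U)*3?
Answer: -97439634/25537 ≈ -3815.6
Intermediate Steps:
r(U) = 6*U (r(U) = (2*U)*3 = 6*U)
d = -92756/16899 (d = -4 + (-127/131 - 67/129) = -4 - 25160/16899 = -92756/16899 ≈ -5.4888)
l(G, h) = -42 - 6*G
u(186)/l(d, 124) = 186²/(-42 - 6*(-92756/16899)) = 34596/(-42 + 185512/5633) = 34596/(-51074/5633) = 34596*(-5633/51074) = -97439634/25537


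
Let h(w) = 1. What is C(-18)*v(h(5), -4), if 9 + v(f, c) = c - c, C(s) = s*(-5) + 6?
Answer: -864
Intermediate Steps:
C(s) = 6 - 5*s (C(s) = -5*s + 6 = 6 - 5*s)
v(f, c) = -9 (v(f, c) = -9 + (c - c) = -9 + 0 = -9)
C(-18)*v(h(5), -4) = (6 - 5*(-18))*(-9) = (6 + 90)*(-9) = 96*(-9) = -864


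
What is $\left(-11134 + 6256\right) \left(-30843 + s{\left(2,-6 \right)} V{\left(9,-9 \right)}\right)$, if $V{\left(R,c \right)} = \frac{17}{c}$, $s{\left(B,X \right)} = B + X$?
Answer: $150415298$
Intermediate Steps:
$\left(-11134 + 6256\right) \left(-30843 + s{\left(2,-6 \right)} V{\left(9,-9 \right)}\right) = \left(-11134 + 6256\right) \left(-30843 + \left(2 - 6\right) \frac{17}{-9}\right) = - 4878 \left(-30843 - 4 \cdot 17 \left(- \frac{1}{9}\right)\right) = - 4878 \left(-30843 - - \frac{68}{9}\right) = - 4878 \left(-30843 + \frac{68}{9}\right) = \left(-4878\right) \left(- \frac{277519}{9}\right) = 150415298$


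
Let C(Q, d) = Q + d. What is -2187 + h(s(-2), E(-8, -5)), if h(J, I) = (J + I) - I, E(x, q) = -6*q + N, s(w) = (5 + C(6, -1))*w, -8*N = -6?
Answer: -2207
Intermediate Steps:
N = ¾ (N = -⅛*(-6) = ¾ ≈ 0.75000)
s(w) = 10*w (s(w) = (5 + (6 - 1))*w = (5 + 5)*w = 10*w)
E(x, q) = ¾ - 6*q (E(x, q) = -6*q + ¾ = ¾ - 6*q)
h(J, I) = J (h(J, I) = (I + J) - I = J)
-2187 + h(s(-2), E(-8, -5)) = -2187 + 10*(-2) = -2187 - 20 = -2207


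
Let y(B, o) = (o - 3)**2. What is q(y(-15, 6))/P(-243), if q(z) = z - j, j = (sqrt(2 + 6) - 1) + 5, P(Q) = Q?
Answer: -5/243 + 2*sqrt(2)/243 ≈ -0.0089365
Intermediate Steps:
y(B, o) = (-3 + o)**2
j = 4 + 2*sqrt(2) (j = (sqrt(8) - 1) + 5 = (2*sqrt(2) - 1) + 5 = (-1 + 2*sqrt(2)) + 5 = 4 + 2*sqrt(2) ≈ 6.8284)
q(z) = -4 + z - 2*sqrt(2) (q(z) = z - (4 + 2*sqrt(2)) = z + (-4 - 2*sqrt(2)) = -4 + z - 2*sqrt(2))
q(y(-15, 6))/P(-243) = (-4 + (-3 + 6)**2 - 2*sqrt(2))/(-243) = (-4 + 3**2 - 2*sqrt(2))*(-1/243) = (-4 + 9 - 2*sqrt(2))*(-1/243) = (5 - 2*sqrt(2))*(-1/243) = -5/243 + 2*sqrt(2)/243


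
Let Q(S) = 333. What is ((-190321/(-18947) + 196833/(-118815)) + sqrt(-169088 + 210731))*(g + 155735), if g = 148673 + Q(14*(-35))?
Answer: 1918201850658708/750395935 + 914223*sqrt(4627) ≈ 6.4744e+7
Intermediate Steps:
g = 149006 (g = 148673 + 333 = 149006)
((-190321/(-18947) + 196833/(-118815)) + sqrt(-169088 + 210731))*(g + 155735) = ((-190321/(-18947) + 196833/(-118815)) + sqrt(-169088 + 210731))*(149006 + 155735) = ((-190321*(-1/18947) + 196833*(-1/118815)) + sqrt(41643))*304741 = ((190321/18947 - 65611/39605) + 3*sqrt(4627))*304741 = (6294531588/750395935 + 3*sqrt(4627))*304741 = 1918201850658708/750395935 + 914223*sqrt(4627)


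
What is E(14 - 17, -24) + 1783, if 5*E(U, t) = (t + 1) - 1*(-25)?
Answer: 8917/5 ≈ 1783.4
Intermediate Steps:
E(U, t) = 26/5 + t/5 (E(U, t) = ((t + 1) - 1*(-25))/5 = ((1 + t) + 25)/5 = (26 + t)/5 = 26/5 + t/5)
E(14 - 17, -24) + 1783 = (26/5 + (1/5)*(-24)) + 1783 = (26/5 - 24/5) + 1783 = 2/5 + 1783 = 8917/5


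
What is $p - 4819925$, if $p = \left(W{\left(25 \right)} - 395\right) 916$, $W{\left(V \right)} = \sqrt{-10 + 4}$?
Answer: $-5181745 + 916 i \sqrt{6} \approx -5.1817 \cdot 10^{6} + 2243.7 i$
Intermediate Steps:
$W{\left(V \right)} = i \sqrt{6}$ ($W{\left(V \right)} = \sqrt{-6} = i \sqrt{6}$)
$p = -361820 + 916 i \sqrt{6}$ ($p = \left(i \sqrt{6} - 395\right) 916 = \left(-395 + i \sqrt{6}\right) 916 = -361820 + 916 i \sqrt{6} \approx -3.6182 \cdot 10^{5} + 2243.7 i$)
$p - 4819925 = \left(-361820 + 916 i \sqrt{6}\right) - 4819925 = -5181745 + 916 i \sqrt{6}$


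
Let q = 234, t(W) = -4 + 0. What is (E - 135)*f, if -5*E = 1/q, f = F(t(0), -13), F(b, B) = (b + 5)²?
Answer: -157951/1170 ≈ -135.00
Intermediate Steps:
t(W) = -4
F(b, B) = (5 + b)²
f = 1 (f = (5 - 4)² = 1² = 1)
E = -1/1170 (E = -⅕/234 = -⅕*1/234 = -1/1170 ≈ -0.00085470)
(E - 135)*f = (-1/1170 - 135)*1 = -157951/1170*1 = -157951/1170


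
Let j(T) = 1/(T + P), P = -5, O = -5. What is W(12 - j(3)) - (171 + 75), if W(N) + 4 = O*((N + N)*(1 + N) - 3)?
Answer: -3845/2 ≈ -1922.5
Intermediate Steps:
j(T) = 1/(-5 + T) (j(T) = 1/(T - 5) = 1/(-5 + T))
W(N) = 11 - 10*N*(1 + N) (W(N) = -4 - 5*((N + N)*(1 + N) - 3) = -4 - 5*((2*N)*(1 + N) - 3) = -4 - 5*(2*N*(1 + N) - 3) = -4 - 5*(-3 + 2*N*(1 + N)) = -4 + (15 - 10*N*(1 + N)) = 11 - 10*N*(1 + N))
W(12 - j(3)) - (171 + 75) = (11 - 10*(12 - 1/(-5 + 3)) - 10*(12 - 1/(-5 + 3))²) - (171 + 75) = (11 - 10*(12 - 1/(-2)) - 10*(12 - 1/(-2))²) - 1*246 = (11 - 10*(12 - 1*(-½)) - 10*(12 - 1*(-½))²) - 246 = (11 - 10*(12 + ½) - 10*(12 + ½)²) - 246 = (11 - 10*25/2 - 10*(25/2)²) - 246 = (11 - 125 - 10*625/4) - 246 = (11 - 125 - 3125/2) - 246 = -3353/2 - 246 = -3845/2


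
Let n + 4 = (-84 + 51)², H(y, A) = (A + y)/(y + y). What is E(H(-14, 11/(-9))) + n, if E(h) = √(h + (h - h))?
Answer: 1085 + √959/42 ≈ 1085.7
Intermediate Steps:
H(y, A) = (A + y)/(2*y) (H(y, A) = (A + y)/((2*y)) = (A + y)*(1/(2*y)) = (A + y)/(2*y))
E(h) = √h (E(h) = √(h + 0) = √h)
n = 1085 (n = -4 + (-84 + 51)² = -4 + (-33)² = -4 + 1089 = 1085)
E(H(-14, 11/(-9))) + n = √((½)*(11/(-9) - 14)/(-14)) + 1085 = √((½)*(-1/14)*(11*(-⅑) - 14)) + 1085 = √((½)*(-1/14)*(-11/9 - 14)) + 1085 = √((½)*(-1/14)*(-137/9)) + 1085 = √(137/252) + 1085 = √959/42 + 1085 = 1085 + √959/42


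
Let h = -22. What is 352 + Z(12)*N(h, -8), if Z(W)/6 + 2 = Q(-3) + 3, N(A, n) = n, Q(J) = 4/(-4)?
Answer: 352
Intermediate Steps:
Q(J) = -1 (Q(J) = 4*(-¼) = -1)
Z(W) = 0 (Z(W) = -12 + 6*(-1 + 3) = -12 + 6*2 = -12 + 12 = 0)
352 + Z(12)*N(h, -8) = 352 + 0*(-8) = 352 + 0 = 352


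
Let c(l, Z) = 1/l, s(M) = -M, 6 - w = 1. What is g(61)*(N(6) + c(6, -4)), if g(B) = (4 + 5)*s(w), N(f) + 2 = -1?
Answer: 255/2 ≈ 127.50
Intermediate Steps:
w = 5 (w = 6 - 1*1 = 6 - 1 = 5)
N(f) = -3 (N(f) = -2 - 1 = -3)
g(B) = -45 (g(B) = (4 + 5)*(-1*5) = 9*(-5) = -45)
g(61)*(N(6) + c(6, -4)) = -45*(-3 + 1/6) = -45*(-3 + ⅙) = -45*(-17/6) = 255/2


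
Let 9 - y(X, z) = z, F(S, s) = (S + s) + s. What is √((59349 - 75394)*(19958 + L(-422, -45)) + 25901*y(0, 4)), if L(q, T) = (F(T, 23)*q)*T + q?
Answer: I*√618020165 ≈ 24860.0*I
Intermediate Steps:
F(S, s) = S + 2*s
y(X, z) = 9 - z
L(q, T) = q + T*q*(46 + T) (L(q, T) = ((T + 2*23)*q)*T + q = ((T + 46)*q)*T + q = ((46 + T)*q)*T + q = (q*(46 + T))*T + q = T*q*(46 + T) + q = q + T*q*(46 + T))
√((59349 - 75394)*(19958 + L(-422, -45)) + 25901*y(0, 4)) = √((59349 - 75394)*(19958 - 422*(1 - 45*(46 - 45))) + 25901*(9 - 1*4)) = √(-16045*(19958 - 422*(1 - 45*1)) + 25901*(9 - 4)) = √(-16045*(19958 - 422*(1 - 45)) + 25901*5) = √(-16045*(19958 - 422*(-44)) + 129505) = √(-16045*(19958 + 18568) + 129505) = √(-16045*38526 + 129505) = √(-618149670 + 129505) = √(-618020165) = I*√618020165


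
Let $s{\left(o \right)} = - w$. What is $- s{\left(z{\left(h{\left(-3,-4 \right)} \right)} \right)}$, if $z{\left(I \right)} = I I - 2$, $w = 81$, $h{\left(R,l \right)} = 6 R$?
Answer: $81$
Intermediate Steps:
$z{\left(I \right)} = -2 + I^{2}$ ($z{\left(I \right)} = I^{2} - 2 = -2 + I^{2}$)
$s{\left(o \right)} = -81$ ($s{\left(o \right)} = \left(-1\right) 81 = -81$)
$- s{\left(z{\left(h{\left(-3,-4 \right)} \right)} \right)} = \left(-1\right) \left(-81\right) = 81$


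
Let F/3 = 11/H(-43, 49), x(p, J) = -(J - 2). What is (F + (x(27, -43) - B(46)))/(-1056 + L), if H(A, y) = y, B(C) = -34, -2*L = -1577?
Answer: -7808/26215 ≈ -0.29784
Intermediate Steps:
L = 1577/2 (L = -½*(-1577) = 1577/2 ≈ 788.50)
x(p, J) = 2 - J (x(p, J) = -(-2 + J) = 2 - J)
F = 33/49 (F = 3*(11/49) = 33/49 ≈ 0.67347)
(F + (x(27, -43) - B(46)))/(-1056 + L) = (33/49 + ((2 - 1*(-43)) - 1*(-34)))/(-1056 + 1577/2) = (33/49 + ((2 + 43) + 34))/(-535/2) = (33/49 + (45 + 34))*(-2/535) = (33/49 + 79)*(-2/535) = (3904/49)*(-2/535) = -7808/26215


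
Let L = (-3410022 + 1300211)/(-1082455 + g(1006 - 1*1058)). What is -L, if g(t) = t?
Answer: -2109811/1082507 ≈ -1.9490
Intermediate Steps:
L = 2109811/1082507 (L = (-3410022 + 1300211)/(-1082455 + (1006 - 1*1058)) = -2109811/(-1082455 + (1006 - 1058)) = -2109811/(-1082455 - 52) = -2109811/(-1082507) = -2109811*(-1/1082507) = 2109811/1082507 ≈ 1.9490)
-L = -1*2109811/1082507 = -2109811/1082507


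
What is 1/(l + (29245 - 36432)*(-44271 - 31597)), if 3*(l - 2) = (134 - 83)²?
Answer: 1/545264185 ≈ 1.8340e-9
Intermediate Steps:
l = 869 (l = 2 + (134 - 83)²/3 = 2 + (⅓)*51² = 2 + (⅓)*2601 = 2 + 867 = 869)
1/(l + (29245 - 36432)*(-44271 - 31597)) = 1/(869 + (29245 - 36432)*(-44271 - 31597)) = 1/(869 - 7187*(-75868)) = 1/(869 + 545263316) = 1/545264185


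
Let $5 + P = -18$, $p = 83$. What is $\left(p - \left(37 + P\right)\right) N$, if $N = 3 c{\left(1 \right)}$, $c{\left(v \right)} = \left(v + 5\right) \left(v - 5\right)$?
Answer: $-4968$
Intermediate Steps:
$P = -23$ ($P = -5 - 18 = -23$)
$c{\left(v \right)} = \left(-5 + v\right) \left(5 + v\right)$ ($c{\left(v \right)} = \left(5 + v\right) \left(-5 + v\right) = \left(-5 + v\right) \left(5 + v\right)$)
$N = -72$ ($N = 3 \left(-25 + 1^{2}\right) = 3 \left(-25 + 1\right) = 3 \left(-24\right) = -72$)
$\left(p - \left(37 + P\right)\right) N = \left(83 - 14\right) \left(-72\right) = 69 \left(-72\right) = -4968$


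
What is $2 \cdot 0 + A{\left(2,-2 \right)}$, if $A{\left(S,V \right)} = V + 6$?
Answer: $4$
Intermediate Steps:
$A{\left(S,V \right)} = 6 + V$
$2 \cdot 0 + A{\left(2,-2 \right)} = 2 \cdot 0 + \left(6 - 2\right) = 0 + 4 = 4$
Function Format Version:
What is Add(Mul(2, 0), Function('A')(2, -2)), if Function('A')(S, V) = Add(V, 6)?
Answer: 4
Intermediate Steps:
Function('A')(S, V) = Add(6, V)
Add(Mul(2, 0), Function('A')(2, -2)) = Add(Mul(2, 0), Add(6, -2)) = Add(0, 4) = 4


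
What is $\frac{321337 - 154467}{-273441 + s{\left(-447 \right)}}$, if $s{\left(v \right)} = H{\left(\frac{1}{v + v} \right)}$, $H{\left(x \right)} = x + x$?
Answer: $- \frac{3390495}{5555824} \approx -0.61026$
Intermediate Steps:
$H{\left(x \right)} = 2 x$
$s{\left(v \right)} = \frac{1}{v}$ ($s{\left(v \right)} = \frac{2}{v + v} = \frac{2}{2 v} = 2 \frac{1}{2 v} = \frac{1}{v}$)
$\frac{321337 - 154467}{-273441 + s{\left(-447 \right)}} = \frac{321337 - 154467}{-273441 + \frac{1}{-447}} = \frac{166870}{-273441 - \frac{1}{447}} = \frac{166870}{- \frac{122228128}{447}} = 166870 \left(- \frac{447}{122228128}\right) = - \frac{3390495}{5555824}$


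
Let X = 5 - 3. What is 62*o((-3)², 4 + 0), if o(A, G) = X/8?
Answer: 31/2 ≈ 15.500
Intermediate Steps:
X = 2
o(A, G) = ¼ (o(A, G) = 2/8 = 2*(⅛) = ¼)
62*o((-3)², 4 + 0) = 62*(¼) = 31/2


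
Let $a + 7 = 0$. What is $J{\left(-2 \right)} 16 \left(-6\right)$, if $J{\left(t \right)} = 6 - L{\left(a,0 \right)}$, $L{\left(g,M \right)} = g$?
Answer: $-1248$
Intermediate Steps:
$a = -7$ ($a = -7 + 0 = -7$)
$J{\left(t \right)} = 13$ ($J{\left(t \right)} = 6 - -7 = 6 + 7 = 13$)
$J{\left(-2 \right)} 16 \left(-6\right) = 13 \cdot 16 \left(-6\right) = 208 \left(-6\right) = -1248$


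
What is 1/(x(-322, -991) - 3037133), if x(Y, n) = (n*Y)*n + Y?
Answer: -1/319267537 ≈ -3.1322e-9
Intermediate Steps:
x(Y, n) = Y + Y*n² (x(Y, n) = (Y*n)*n + Y = Y*n² + Y = Y + Y*n²)
1/(x(-322, -991) - 3037133) = 1/(-322*(1 + (-991)²) - 3037133) = 1/(-322*(1 + 982081) - 3037133) = 1/(-322*982082 - 3037133) = 1/(-316230404 - 3037133) = 1/(-319267537) = -1/319267537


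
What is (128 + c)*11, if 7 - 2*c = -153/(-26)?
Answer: 73535/52 ≈ 1414.1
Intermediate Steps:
c = 29/52 (c = 7/2 - (-153)/(2*(-26)) = 7/2 - (-153)*(-1)/(2*26) = 7/2 - ½*153/26 = 7/2 - 153/52 = 29/52 ≈ 0.55769)
(128 + c)*11 = (128 + 29/52)*11 = (6685/52)*11 = 73535/52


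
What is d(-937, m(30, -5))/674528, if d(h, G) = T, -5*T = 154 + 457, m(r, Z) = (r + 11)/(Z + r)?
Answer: -611/3372640 ≈ -0.00018116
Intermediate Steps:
m(r, Z) = (11 + r)/(Z + r)
T = -611/5 (T = -(154 + 457)/5 = -⅕*611 = -611/5 ≈ -122.20)
d(h, G) = -611/5
d(-937, m(30, -5))/674528 = -611/5/674528 = -611/5*1/674528 = -611/3372640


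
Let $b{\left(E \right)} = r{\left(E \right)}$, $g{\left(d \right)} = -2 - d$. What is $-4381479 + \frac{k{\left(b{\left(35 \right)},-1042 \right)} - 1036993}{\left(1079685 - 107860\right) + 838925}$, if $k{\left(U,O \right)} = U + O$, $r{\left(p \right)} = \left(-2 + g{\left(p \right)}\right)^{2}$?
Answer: $- \frac{3966882067882}{905375} \approx -4.3815 \cdot 10^{6}$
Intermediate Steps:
$r{\left(p \right)} = \left(-4 - p\right)^{2}$ ($r{\left(p \right)} = \left(-2 - \left(2 + p\right)\right)^{2} = \left(-4 - p\right)^{2}$)
$b{\left(E \right)} = \left(4 + E\right)^{2}$
$k{\left(U,O \right)} = O + U$
$-4381479 + \frac{k{\left(b{\left(35 \right)},-1042 \right)} - 1036993}{\left(1079685 - 107860\right) + 838925} = -4381479 + \frac{\left(-1042 + \left(4 + 35\right)^{2}\right) - 1036993}{\left(1079685 - 107860\right) + 838925} = -4381479 + \frac{\left(-1042 + 39^{2}\right) - 1036993}{971825 + 838925} = -4381479 + \frac{\left(-1042 + 1521\right) - 1036993}{1810750} = -4381479 + \left(479 - 1036993\right) \frac{1}{1810750} = -4381479 - \frac{518257}{905375} = - \frac{3966882067882}{905375}$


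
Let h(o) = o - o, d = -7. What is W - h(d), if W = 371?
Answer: 371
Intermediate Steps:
h(o) = 0
W - h(d) = 371 - 1*0 = 371 + 0 = 371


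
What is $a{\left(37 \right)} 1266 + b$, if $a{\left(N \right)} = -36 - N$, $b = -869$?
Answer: $-93287$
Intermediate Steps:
$a{\left(37 \right)} 1266 + b = \left(-36 - 37\right) 1266 - 869 = \left(-73\right) 1266 - 869 = -92418 - 869 = -93287$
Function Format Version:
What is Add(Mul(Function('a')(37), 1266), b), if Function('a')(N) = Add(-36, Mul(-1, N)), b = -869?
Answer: -93287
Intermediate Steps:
Add(Mul(Function('a')(37), 1266), b) = Add(Mul(Add(-36, Mul(-1, 37)), 1266), -869) = Add(Mul(Add(-36, -37), 1266), -869) = Add(Mul(-73, 1266), -869) = Add(-92418, -869) = -93287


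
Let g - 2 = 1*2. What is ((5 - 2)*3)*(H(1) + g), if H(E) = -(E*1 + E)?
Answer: 18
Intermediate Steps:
H(E) = -2*E (H(E) = -(E + E) = -2*E)
g = 4 (g = 2 + 1*2 = 2 + 2 = 4)
((5 - 2)*3)*(H(1) + g) = ((5 - 2)*3)*(-2*1 + 4) = (3*3)*(-2 + 4) = 9*2 = 18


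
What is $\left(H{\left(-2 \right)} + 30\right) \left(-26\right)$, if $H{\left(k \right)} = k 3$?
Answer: $-624$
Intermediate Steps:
$H{\left(k \right)} = 3 k$
$\left(H{\left(-2 \right)} + 30\right) \left(-26\right) = \left(3 \left(-2\right) + 30\right) \left(-26\right) = \left(-6 + 30\right) \left(-26\right) = 24 \left(-26\right) = -624$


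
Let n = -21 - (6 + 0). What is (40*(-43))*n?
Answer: 46440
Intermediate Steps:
n = -27 (n = -21 - 1*6 = -21 - 6 = -27)
(40*(-43))*n = (40*(-43))*(-27) = -1720*(-27) = 46440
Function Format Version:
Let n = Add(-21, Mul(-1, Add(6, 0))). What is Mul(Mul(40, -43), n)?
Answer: 46440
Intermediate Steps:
n = -27 (n = Add(-21, Mul(-1, 6)) = Add(-21, -6) = -27)
Mul(Mul(40, -43), n) = Mul(Mul(40, -43), -27) = Mul(-1720, -27) = 46440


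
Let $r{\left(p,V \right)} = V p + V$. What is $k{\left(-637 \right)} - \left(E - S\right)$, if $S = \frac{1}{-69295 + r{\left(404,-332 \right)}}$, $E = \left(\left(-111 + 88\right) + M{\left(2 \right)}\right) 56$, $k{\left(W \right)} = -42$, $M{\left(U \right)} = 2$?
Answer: $\frac{231058169}{203755} \approx 1134.0$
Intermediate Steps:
$r{\left(p,V \right)} = V + V p$
$E = -1176$ ($E = \left(\left(-111 + 88\right) + 2\right) 56 = \left(-23 + 2\right) 56 = \left(-21\right) 56 = -1176$)
$S = - \frac{1}{203755}$ ($S = \frac{1}{-69295 - 332 \left(1 + 404\right)} = \frac{1}{-69295 - 134460} = \frac{1}{-203755} = - \frac{1}{203755} \approx -4.9079 \cdot 10^{-6}$)
$k{\left(-637 \right)} - \left(E - S\right) = -42 - \left(-1176 - - \frac{1}{203755}\right) = -42 - \left(-1176 + \frac{1}{203755}\right) = -42 - - \frac{239615879}{203755} = -42 + \frac{239615879}{203755} = \frac{231058169}{203755}$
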